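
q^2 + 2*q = q*(q + 2)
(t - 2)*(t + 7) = t^2 + 5*t - 14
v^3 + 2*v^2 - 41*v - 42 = (v - 6)*(v + 1)*(v + 7)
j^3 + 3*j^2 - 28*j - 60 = (j - 5)*(j + 2)*(j + 6)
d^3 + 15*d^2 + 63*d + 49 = (d + 1)*(d + 7)^2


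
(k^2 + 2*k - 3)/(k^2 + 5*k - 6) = (k + 3)/(k + 6)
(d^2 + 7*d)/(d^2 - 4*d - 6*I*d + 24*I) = d*(d + 7)/(d^2 - 4*d - 6*I*d + 24*I)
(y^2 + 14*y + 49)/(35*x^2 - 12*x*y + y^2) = (y^2 + 14*y + 49)/(35*x^2 - 12*x*y + y^2)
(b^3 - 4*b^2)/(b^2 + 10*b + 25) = b^2*(b - 4)/(b^2 + 10*b + 25)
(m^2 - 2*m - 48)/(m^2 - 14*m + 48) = (m + 6)/(m - 6)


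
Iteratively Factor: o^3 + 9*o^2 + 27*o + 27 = (o + 3)*(o^2 + 6*o + 9) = (o + 3)^2*(o + 3)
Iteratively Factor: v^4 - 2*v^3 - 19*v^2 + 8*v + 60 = (v + 3)*(v^3 - 5*v^2 - 4*v + 20) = (v - 5)*(v + 3)*(v^2 - 4) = (v - 5)*(v + 2)*(v + 3)*(v - 2)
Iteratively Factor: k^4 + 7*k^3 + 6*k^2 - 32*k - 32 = (k + 4)*(k^3 + 3*k^2 - 6*k - 8) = (k + 1)*(k + 4)*(k^2 + 2*k - 8) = (k - 2)*(k + 1)*(k + 4)*(k + 4)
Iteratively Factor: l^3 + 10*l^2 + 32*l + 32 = (l + 2)*(l^2 + 8*l + 16) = (l + 2)*(l + 4)*(l + 4)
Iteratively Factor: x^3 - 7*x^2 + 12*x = (x)*(x^2 - 7*x + 12) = x*(x - 4)*(x - 3)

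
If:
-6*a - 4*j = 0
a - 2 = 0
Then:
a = 2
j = -3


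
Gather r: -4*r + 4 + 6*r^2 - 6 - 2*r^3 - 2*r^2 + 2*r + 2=-2*r^3 + 4*r^2 - 2*r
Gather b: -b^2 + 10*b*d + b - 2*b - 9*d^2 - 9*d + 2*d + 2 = -b^2 + b*(10*d - 1) - 9*d^2 - 7*d + 2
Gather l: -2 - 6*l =-6*l - 2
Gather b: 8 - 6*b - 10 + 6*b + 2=0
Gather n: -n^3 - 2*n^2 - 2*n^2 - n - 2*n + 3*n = -n^3 - 4*n^2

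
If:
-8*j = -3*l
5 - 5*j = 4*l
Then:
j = 15/47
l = 40/47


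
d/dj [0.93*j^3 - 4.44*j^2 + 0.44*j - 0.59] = 2.79*j^2 - 8.88*j + 0.44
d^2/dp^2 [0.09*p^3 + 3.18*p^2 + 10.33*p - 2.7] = 0.54*p + 6.36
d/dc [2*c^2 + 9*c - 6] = 4*c + 9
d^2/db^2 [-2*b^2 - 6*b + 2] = -4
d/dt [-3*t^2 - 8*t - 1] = -6*t - 8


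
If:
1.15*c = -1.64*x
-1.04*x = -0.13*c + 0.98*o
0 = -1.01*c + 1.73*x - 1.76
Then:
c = -0.79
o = -0.69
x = 0.56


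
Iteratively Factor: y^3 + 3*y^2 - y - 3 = (y + 3)*(y^2 - 1) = (y + 1)*(y + 3)*(y - 1)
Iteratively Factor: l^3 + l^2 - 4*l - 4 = (l + 1)*(l^2 - 4) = (l - 2)*(l + 1)*(l + 2)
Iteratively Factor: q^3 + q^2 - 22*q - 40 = (q + 2)*(q^2 - q - 20) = (q + 2)*(q + 4)*(q - 5)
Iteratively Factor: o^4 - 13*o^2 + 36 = (o + 3)*(o^3 - 3*o^2 - 4*o + 12) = (o - 2)*(o + 3)*(o^2 - o - 6) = (o - 3)*(o - 2)*(o + 3)*(o + 2)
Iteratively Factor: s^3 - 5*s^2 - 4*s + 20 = (s - 2)*(s^2 - 3*s - 10) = (s - 5)*(s - 2)*(s + 2)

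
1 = 1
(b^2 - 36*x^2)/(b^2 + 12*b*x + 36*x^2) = (b - 6*x)/(b + 6*x)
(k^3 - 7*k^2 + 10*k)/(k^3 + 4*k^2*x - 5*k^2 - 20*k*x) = (k - 2)/(k + 4*x)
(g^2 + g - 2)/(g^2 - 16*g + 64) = (g^2 + g - 2)/(g^2 - 16*g + 64)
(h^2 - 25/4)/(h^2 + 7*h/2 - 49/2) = (4*h^2 - 25)/(2*(2*h^2 + 7*h - 49))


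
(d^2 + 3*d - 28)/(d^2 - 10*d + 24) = (d + 7)/(d - 6)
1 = 1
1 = 1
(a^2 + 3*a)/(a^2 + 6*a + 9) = a/(a + 3)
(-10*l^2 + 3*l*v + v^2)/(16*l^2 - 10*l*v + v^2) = (5*l + v)/(-8*l + v)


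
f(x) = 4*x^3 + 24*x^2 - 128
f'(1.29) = 81.89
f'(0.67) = 37.55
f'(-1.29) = -41.95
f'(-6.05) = 148.83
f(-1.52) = -86.60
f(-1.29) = -96.65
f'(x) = 12*x^2 + 48*x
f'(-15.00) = 1980.00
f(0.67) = -116.02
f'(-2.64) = -43.08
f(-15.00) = -8228.00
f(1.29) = -79.47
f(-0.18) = -127.25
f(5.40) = 1201.70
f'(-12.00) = 1152.00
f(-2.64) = -34.33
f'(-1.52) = -45.24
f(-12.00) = -3584.00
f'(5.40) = 609.12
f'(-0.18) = -8.25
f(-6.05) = -135.32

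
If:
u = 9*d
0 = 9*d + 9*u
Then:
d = 0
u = 0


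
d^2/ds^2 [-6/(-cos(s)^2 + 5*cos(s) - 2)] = 6*(4*sin(s)^4 - 19*sin(s)^2 + 115*cos(s)/4 - 15*cos(3*s)/4 - 31)/(sin(s)^2 + 5*cos(s) - 3)^3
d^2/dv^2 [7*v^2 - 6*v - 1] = 14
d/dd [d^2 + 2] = 2*d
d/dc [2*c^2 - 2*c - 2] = 4*c - 2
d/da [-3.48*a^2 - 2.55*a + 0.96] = -6.96*a - 2.55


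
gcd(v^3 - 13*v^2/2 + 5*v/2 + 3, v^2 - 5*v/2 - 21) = v - 6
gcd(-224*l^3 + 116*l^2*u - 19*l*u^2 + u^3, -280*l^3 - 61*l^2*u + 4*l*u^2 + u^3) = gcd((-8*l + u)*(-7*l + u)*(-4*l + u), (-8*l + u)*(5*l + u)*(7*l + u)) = -8*l + u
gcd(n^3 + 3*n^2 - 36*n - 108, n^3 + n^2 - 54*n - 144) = n^2 + 9*n + 18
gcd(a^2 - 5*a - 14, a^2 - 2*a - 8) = a + 2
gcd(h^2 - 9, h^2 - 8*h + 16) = 1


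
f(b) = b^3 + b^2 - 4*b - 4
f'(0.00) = -4.00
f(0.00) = -4.00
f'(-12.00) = 404.00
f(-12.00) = -1540.00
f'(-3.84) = 32.56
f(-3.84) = -30.52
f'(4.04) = 53.04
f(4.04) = 62.10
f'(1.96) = 11.44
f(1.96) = -0.47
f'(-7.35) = 143.37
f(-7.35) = -317.64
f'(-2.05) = 4.51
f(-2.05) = -0.21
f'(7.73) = 190.72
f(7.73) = 486.72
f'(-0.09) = -4.16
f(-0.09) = -3.63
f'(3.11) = 31.24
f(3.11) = 23.31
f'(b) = 3*b^2 + 2*b - 4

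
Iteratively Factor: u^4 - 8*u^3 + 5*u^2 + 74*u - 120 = (u - 2)*(u^3 - 6*u^2 - 7*u + 60) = (u - 2)*(u + 3)*(u^2 - 9*u + 20) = (u - 5)*(u - 2)*(u + 3)*(u - 4)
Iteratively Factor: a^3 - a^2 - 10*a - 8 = (a + 1)*(a^2 - 2*a - 8) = (a - 4)*(a + 1)*(a + 2)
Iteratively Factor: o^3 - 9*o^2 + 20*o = (o - 5)*(o^2 - 4*o) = (o - 5)*(o - 4)*(o)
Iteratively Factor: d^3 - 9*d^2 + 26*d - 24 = (d - 2)*(d^2 - 7*d + 12) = (d - 4)*(d - 2)*(d - 3)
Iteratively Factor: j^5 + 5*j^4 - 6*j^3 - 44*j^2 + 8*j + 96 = (j + 4)*(j^4 + j^3 - 10*j^2 - 4*j + 24) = (j + 3)*(j + 4)*(j^3 - 2*j^2 - 4*j + 8) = (j - 2)*(j + 3)*(j + 4)*(j^2 - 4) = (j - 2)^2*(j + 3)*(j + 4)*(j + 2)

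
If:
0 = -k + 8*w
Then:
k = 8*w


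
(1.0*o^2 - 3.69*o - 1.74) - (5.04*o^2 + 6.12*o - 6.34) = -4.04*o^2 - 9.81*o + 4.6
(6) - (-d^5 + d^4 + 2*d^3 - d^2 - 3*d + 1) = d^5 - d^4 - 2*d^3 + d^2 + 3*d + 5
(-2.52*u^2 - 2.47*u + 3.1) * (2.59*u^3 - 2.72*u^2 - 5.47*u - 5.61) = -6.5268*u^5 + 0.457100000000001*u^4 + 28.5318*u^3 + 19.2161*u^2 - 3.1003*u - 17.391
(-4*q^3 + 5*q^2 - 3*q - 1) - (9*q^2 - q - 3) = -4*q^3 - 4*q^2 - 2*q + 2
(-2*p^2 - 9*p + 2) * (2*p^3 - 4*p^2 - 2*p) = -4*p^5 - 10*p^4 + 44*p^3 + 10*p^2 - 4*p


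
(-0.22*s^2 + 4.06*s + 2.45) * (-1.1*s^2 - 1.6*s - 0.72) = 0.242*s^4 - 4.114*s^3 - 9.0326*s^2 - 6.8432*s - 1.764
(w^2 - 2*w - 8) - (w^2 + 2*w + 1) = -4*w - 9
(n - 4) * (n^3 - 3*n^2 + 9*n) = n^4 - 7*n^3 + 21*n^2 - 36*n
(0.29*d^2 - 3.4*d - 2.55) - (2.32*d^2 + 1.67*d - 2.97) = -2.03*d^2 - 5.07*d + 0.42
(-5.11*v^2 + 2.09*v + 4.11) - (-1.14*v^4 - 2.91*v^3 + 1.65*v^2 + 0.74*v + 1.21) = 1.14*v^4 + 2.91*v^3 - 6.76*v^2 + 1.35*v + 2.9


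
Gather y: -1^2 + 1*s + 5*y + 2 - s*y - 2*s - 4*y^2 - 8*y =-s - 4*y^2 + y*(-s - 3) + 1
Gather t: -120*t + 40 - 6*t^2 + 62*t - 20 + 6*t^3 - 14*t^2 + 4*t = 6*t^3 - 20*t^2 - 54*t + 20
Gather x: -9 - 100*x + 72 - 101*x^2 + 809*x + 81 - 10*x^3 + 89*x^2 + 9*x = -10*x^3 - 12*x^2 + 718*x + 144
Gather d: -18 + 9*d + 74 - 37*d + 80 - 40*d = 136 - 68*d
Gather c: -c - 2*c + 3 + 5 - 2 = 6 - 3*c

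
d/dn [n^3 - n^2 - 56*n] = 3*n^2 - 2*n - 56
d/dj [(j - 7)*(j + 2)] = 2*j - 5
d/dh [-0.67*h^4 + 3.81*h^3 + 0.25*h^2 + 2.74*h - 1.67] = -2.68*h^3 + 11.43*h^2 + 0.5*h + 2.74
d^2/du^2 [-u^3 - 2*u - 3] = -6*u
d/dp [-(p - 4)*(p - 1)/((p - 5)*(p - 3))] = (3*p^2 - 22*p + 43)/(p^4 - 16*p^3 + 94*p^2 - 240*p + 225)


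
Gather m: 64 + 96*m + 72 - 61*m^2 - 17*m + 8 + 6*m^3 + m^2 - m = 6*m^3 - 60*m^2 + 78*m + 144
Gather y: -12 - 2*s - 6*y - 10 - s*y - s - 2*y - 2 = -3*s + y*(-s - 8) - 24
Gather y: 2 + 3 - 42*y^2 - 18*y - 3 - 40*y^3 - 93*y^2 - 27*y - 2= -40*y^3 - 135*y^2 - 45*y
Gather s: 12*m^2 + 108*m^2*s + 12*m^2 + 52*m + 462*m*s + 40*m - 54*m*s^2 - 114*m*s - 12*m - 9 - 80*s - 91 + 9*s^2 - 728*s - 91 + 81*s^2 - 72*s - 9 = 24*m^2 + 80*m + s^2*(90 - 54*m) + s*(108*m^2 + 348*m - 880) - 200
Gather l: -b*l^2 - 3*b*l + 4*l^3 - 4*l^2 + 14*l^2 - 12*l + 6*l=4*l^3 + l^2*(10 - b) + l*(-3*b - 6)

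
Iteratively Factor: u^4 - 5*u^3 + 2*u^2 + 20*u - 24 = (u - 2)*(u^3 - 3*u^2 - 4*u + 12) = (u - 3)*(u - 2)*(u^2 - 4) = (u - 3)*(u - 2)*(u + 2)*(u - 2)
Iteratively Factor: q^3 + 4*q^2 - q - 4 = (q + 4)*(q^2 - 1) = (q - 1)*(q + 4)*(q + 1)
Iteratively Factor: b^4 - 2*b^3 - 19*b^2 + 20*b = (b - 1)*(b^3 - b^2 - 20*b) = (b - 1)*(b + 4)*(b^2 - 5*b) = (b - 5)*(b - 1)*(b + 4)*(b)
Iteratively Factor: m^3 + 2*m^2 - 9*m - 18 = (m - 3)*(m^2 + 5*m + 6) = (m - 3)*(m + 2)*(m + 3)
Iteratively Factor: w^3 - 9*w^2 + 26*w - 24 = (w - 2)*(w^2 - 7*w + 12) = (w - 4)*(w - 2)*(w - 3)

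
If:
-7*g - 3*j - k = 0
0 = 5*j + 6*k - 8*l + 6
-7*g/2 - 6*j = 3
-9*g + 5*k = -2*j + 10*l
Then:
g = 438/317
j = -414/317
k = -1824/317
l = -1389/317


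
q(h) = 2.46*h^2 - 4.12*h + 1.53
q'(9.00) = 40.16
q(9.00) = 163.71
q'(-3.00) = -18.88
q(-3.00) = 36.03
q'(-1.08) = -9.43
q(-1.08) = 8.85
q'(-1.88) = -13.37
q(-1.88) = 17.97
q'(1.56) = 3.56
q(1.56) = 1.09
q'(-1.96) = -13.76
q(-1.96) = 19.06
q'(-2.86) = -18.19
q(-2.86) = 33.44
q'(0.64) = -0.97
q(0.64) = -0.10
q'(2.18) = 6.61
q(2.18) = 4.24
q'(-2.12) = -14.55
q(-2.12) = 21.32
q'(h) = 4.92*h - 4.12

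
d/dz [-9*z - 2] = -9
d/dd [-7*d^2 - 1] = -14*d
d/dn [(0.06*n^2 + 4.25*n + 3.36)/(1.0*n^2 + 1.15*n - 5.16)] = (-4.181*n^2 - 7.3392*n - 25.794)/(1.0*n^4 + 2.3*n^3 - 8.9975*n^2 - 11.868*n + 26.6256)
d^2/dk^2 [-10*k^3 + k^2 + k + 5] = 2 - 60*k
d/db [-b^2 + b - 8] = 1 - 2*b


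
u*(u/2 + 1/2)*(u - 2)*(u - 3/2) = u^4/2 - 5*u^3/4 - u^2/4 + 3*u/2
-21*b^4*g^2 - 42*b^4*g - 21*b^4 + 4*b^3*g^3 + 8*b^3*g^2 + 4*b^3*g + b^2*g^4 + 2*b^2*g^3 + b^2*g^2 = (-3*b + g)*(7*b + g)*(b*g + b)^2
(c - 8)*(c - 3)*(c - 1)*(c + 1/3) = c^4 - 35*c^3/3 + 31*c^2 - 37*c/3 - 8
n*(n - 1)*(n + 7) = n^3 + 6*n^2 - 7*n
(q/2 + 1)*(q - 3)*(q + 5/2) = q^3/2 + 3*q^2/4 - 17*q/4 - 15/2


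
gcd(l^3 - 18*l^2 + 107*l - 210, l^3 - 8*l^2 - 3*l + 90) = l^2 - 11*l + 30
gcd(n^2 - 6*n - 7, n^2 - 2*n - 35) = n - 7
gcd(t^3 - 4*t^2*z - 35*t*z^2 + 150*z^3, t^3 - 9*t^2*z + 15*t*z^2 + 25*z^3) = t^2 - 10*t*z + 25*z^2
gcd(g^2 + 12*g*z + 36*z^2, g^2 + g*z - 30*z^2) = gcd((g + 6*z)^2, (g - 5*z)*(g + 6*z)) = g + 6*z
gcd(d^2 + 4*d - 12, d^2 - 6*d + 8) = d - 2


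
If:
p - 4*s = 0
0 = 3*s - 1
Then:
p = 4/3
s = 1/3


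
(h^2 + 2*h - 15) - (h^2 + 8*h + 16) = -6*h - 31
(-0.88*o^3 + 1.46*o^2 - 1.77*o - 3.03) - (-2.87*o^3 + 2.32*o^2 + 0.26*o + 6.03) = 1.99*o^3 - 0.86*o^2 - 2.03*o - 9.06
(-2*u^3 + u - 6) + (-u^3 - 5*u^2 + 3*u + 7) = -3*u^3 - 5*u^2 + 4*u + 1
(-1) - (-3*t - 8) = 3*t + 7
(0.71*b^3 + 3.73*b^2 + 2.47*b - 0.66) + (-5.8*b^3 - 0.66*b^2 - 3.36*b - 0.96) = -5.09*b^3 + 3.07*b^2 - 0.89*b - 1.62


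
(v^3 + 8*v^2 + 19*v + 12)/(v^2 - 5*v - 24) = (v^2 + 5*v + 4)/(v - 8)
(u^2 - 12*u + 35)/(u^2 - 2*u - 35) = (u - 5)/(u + 5)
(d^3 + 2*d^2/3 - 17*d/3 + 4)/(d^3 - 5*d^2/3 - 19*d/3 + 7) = (3*d^2 + 5*d - 12)/(3*d^2 - 2*d - 21)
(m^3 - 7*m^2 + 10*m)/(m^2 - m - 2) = m*(m - 5)/(m + 1)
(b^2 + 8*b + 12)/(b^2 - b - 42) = (b + 2)/(b - 7)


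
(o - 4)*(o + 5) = o^2 + o - 20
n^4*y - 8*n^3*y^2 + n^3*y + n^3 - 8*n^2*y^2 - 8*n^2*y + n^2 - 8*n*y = n*(n + 1)*(n - 8*y)*(n*y + 1)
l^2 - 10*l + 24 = (l - 6)*(l - 4)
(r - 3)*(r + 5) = r^2 + 2*r - 15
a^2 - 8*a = a*(a - 8)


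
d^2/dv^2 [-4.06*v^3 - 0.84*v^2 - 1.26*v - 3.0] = -24.36*v - 1.68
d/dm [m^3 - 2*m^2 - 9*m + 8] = 3*m^2 - 4*m - 9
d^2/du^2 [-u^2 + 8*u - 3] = -2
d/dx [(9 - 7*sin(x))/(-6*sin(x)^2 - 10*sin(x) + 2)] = (-21*sin(x)^2 + 54*sin(x) + 38)*cos(x)/(2*(3*sin(x)^2 + 5*sin(x) - 1)^2)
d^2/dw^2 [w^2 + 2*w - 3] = 2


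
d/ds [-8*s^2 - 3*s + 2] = -16*s - 3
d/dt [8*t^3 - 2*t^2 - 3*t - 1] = 24*t^2 - 4*t - 3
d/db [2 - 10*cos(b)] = 10*sin(b)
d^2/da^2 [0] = 0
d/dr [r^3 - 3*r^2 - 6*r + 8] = 3*r^2 - 6*r - 6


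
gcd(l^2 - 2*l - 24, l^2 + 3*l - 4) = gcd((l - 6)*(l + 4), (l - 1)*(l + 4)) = l + 4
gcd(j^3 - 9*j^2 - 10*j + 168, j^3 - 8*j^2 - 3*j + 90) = j - 6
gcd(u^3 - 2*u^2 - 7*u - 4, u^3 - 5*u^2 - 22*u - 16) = u + 1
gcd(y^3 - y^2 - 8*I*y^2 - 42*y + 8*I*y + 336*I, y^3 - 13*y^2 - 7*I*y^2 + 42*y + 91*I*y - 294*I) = y - 7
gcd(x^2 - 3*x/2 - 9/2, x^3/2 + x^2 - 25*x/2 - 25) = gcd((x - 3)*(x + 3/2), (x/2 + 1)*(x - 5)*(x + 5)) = 1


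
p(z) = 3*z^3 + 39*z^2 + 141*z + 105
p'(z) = 9*z^2 + 78*z + 141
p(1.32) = 365.97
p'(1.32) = 259.64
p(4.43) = 1755.82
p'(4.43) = 663.16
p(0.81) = 246.39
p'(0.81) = 210.08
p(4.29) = 1664.51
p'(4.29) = 641.26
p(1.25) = 348.05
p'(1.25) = 252.56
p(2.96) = 941.87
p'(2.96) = 450.73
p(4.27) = 1651.72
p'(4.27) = 638.16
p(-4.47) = -13.96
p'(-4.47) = -27.83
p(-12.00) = -1155.00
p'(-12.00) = 501.00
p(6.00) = 3003.00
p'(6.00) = 933.00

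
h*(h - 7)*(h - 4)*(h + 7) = h^4 - 4*h^3 - 49*h^2 + 196*h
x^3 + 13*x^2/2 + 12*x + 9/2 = (x + 1/2)*(x + 3)^2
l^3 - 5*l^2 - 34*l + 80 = (l - 8)*(l - 2)*(l + 5)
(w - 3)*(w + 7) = w^2 + 4*w - 21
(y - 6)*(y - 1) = y^2 - 7*y + 6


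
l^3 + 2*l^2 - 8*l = l*(l - 2)*(l + 4)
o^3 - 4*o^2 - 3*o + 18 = (o - 3)^2*(o + 2)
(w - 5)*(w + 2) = w^2 - 3*w - 10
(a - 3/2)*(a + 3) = a^2 + 3*a/2 - 9/2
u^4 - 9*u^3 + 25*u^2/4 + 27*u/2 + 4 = (u - 8)*(u - 2)*(u + 1/2)^2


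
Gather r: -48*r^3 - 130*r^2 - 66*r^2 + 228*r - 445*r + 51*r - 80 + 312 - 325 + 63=-48*r^3 - 196*r^2 - 166*r - 30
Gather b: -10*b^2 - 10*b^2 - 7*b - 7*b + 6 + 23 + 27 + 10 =-20*b^2 - 14*b + 66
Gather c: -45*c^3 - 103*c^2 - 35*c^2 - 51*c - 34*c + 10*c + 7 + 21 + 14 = -45*c^3 - 138*c^2 - 75*c + 42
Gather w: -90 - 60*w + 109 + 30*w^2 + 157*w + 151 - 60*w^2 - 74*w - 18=-30*w^2 + 23*w + 152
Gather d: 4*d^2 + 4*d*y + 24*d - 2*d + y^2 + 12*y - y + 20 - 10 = 4*d^2 + d*(4*y + 22) + y^2 + 11*y + 10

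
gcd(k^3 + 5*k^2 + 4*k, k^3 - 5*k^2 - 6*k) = k^2 + k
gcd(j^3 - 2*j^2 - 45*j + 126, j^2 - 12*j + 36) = j - 6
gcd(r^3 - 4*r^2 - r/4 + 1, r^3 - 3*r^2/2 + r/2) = r - 1/2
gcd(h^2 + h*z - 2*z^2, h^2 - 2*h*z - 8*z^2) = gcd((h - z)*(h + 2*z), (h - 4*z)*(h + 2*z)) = h + 2*z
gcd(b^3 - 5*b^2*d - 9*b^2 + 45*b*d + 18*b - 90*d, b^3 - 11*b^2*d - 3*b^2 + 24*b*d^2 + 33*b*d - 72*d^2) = b - 3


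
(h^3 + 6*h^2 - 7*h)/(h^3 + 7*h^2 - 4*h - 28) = h*(h - 1)/(h^2 - 4)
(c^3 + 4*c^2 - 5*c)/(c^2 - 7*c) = (c^2 + 4*c - 5)/(c - 7)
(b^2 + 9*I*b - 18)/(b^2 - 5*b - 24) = (-b^2 - 9*I*b + 18)/(-b^2 + 5*b + 24)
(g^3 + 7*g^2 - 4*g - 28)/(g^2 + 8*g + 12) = (g^2 + 5*g - 14)/(g + 6)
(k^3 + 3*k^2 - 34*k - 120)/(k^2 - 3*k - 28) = (k^2 - k - 30)/(k - 7)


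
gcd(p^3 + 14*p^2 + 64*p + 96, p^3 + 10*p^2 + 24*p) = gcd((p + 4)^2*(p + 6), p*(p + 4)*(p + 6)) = p^2 + 10*p + 24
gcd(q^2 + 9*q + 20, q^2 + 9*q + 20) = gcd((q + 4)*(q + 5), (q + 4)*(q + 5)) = q^2 + 9*q + 20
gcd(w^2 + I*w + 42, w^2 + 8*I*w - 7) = w + 7*I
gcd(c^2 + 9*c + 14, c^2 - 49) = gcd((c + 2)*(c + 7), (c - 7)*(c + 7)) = c + 7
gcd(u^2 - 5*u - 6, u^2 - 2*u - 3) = u + 1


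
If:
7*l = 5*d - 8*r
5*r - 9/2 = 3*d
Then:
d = 5*r/3 - 3/2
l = r/21 - 15/14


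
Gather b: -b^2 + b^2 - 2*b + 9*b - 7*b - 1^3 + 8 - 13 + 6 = 0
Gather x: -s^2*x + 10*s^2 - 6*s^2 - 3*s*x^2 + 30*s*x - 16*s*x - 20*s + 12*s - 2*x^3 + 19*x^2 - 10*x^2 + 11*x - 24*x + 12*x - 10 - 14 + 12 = 4*s^2 - 8*s - 2*x^3 + x^2*(9 - 3*s) + x*(-s^2 + 14*s - 1) - 12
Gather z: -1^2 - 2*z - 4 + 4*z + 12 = 2*z + 7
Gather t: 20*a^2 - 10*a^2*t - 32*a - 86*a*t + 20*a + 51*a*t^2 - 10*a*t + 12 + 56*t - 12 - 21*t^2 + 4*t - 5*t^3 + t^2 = 20*a^2 - 12*a - 5*t^3 + t^2*(51*a - 20) + t*(-10*a^2 - 96*a + 60)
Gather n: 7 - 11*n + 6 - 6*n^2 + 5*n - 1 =-6*n^2 - 6*n + 12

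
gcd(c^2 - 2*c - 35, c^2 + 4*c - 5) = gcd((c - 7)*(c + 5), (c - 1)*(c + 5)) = c + 5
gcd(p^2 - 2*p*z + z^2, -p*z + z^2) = -p + z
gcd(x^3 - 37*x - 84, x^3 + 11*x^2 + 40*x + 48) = x^2 + 7*x + 12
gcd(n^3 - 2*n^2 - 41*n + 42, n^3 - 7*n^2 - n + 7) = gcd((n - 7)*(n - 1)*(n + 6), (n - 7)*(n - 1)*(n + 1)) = n^2 - 8*n + 7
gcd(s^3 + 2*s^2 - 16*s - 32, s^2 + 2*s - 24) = s - 4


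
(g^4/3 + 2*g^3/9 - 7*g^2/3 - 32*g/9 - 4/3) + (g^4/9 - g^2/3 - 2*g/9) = 4*g^4/9 + 2*g^3/9 - 8*g^2/3 - 34*g/9 - 4/3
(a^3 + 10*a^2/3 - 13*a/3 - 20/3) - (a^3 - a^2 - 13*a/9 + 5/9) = 13*a^2/3 - 26*a/9 - 65/9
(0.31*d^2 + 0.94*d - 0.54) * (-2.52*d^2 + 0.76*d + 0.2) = -0.7812*d^4 - 2.1332*d^3 + 2.1372*d^2 - 0.2224*d - 0.108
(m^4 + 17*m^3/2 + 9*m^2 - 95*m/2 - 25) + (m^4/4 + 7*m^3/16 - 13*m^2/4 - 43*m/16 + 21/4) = 5*m^4/4 + 143*m^3/16 + 23*m^2/4 - 803*m/16 - 79/4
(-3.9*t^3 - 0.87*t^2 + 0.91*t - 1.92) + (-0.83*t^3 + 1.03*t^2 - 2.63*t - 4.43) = -4.73*t^3 + 0.16*t^2 - 1.72*t - 6.35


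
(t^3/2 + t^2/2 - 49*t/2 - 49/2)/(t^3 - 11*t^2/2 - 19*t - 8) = (-t^3 - t^2 + 49*t + 49)/(-2*t^3 + 11*t^2 + 38*t + 16)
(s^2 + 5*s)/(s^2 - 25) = s/(s - 5)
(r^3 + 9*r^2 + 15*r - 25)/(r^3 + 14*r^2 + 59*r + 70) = (r^2 + 4*r - 5)/(r^2 + 9*r + 14)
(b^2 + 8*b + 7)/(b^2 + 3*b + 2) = (b + 7)/(b + 2)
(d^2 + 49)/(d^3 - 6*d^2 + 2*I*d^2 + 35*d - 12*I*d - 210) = (d - 7*I)/(d^2 - d*(6 + 5*I) + 30*I)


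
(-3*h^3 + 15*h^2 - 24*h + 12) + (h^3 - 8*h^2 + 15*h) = -2*h^3 + 7*h^2 - 9*h + 12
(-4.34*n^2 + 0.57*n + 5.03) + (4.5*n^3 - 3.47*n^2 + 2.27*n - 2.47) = 4.5*n^3 - 7.81*n^2 + 2.84*n + 2.56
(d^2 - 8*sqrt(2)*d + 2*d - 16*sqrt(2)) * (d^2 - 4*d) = d^4 - 8*sqrt(2)*d^3 - 2*d^3 - 8*d^2 + 16*sqrt(2)*d^2 + 64*sqrt(2)*d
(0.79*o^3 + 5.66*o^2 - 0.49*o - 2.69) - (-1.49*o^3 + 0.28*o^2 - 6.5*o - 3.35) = 2.28*o^3 + 5.38*o^2 + 6.01*o + 0.66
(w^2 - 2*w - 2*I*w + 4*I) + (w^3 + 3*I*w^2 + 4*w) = w^3 + w^2 + 3*I*w^2 + 2*w - 2*I*w + 4*I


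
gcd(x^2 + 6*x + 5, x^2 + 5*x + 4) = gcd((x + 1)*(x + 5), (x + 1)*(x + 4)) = x + 1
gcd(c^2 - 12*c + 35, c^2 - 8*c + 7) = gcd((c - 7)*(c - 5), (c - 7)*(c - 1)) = c - 7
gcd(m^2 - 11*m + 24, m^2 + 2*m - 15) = m - 3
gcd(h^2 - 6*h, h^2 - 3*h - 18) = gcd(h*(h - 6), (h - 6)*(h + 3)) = h - 6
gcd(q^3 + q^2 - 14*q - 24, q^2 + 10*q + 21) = q + 3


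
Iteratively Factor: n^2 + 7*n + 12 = (n + 3)*(n + 4)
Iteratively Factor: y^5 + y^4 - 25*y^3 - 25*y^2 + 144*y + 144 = (y + 1)*(y^4 - 25*y^2 + 144) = (y + 1)*(y + 4)*(y^3 - 4*y^2 - 9*y + 36) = (y + 1)*(y + 3)*(y + 4)*(y^2 - 7*y + 12) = (y - 4)*(y + 1)*(y + 3)*(y + 4)*(y - 3)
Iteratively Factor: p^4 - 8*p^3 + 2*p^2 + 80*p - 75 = (p - 5)*(p^3 - 3*p^2 - 13*p + 15) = (p - 5)^2*(p^2 + 2*p - 3) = (p - 5)^2*(p - 1)*(p + 3)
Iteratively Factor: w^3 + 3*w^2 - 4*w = (w + 4)*(w^2 - w) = w*(w + 4)*(w - 1)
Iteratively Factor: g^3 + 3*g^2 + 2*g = (g + 2)*(g^2 + g) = g*(g + 2)*(g + 1)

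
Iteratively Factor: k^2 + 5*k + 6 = (k + 2)*(k + 3)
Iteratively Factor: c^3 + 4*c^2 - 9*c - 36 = (c + 4)*(c^2 - 9) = (c - 3)*(c + 4)*(c + 3)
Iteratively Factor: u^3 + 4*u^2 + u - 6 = (u + 2)*(u^2 + 2*u - 3) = (u + 2)*(u + 3)*(u - 1)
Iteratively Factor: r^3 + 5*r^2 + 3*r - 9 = (r + 3)*(r^2 + 2*r - 3) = (r + 3)^2*(r - 1)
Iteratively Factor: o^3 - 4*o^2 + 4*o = (o - 2)*(o^2 - 2*o) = (o - 2)^2*(o)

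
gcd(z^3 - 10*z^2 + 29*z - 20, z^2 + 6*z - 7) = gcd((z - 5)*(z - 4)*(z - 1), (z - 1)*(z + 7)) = z - 1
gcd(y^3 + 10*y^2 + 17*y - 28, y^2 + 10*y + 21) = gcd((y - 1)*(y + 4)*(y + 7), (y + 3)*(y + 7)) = y + 7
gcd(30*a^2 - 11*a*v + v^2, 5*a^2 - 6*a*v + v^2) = -5*a + v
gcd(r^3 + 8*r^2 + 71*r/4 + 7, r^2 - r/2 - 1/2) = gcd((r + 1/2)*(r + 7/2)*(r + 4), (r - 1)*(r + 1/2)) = r + 1/2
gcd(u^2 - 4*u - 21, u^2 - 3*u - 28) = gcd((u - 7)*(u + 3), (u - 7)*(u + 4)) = u - 7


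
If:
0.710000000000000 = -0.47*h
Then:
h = -1.51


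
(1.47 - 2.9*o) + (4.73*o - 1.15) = 1.83*o + 0.32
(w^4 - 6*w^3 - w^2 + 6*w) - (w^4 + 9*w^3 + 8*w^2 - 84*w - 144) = -15*w^3 - 9*w^2 + 90*w + 144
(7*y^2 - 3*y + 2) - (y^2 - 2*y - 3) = 6*y^2 - y + 5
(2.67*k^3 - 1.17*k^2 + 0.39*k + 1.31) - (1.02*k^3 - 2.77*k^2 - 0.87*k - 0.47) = 1.65*k^3 + 1.6*k^2 + 1.26*k + 1.78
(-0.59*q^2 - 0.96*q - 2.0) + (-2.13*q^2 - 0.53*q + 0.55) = -2.72*q^2 - 1.49*q - 1.45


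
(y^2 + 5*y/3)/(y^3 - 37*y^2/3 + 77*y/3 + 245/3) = y/(y^2 - 14*y + 49)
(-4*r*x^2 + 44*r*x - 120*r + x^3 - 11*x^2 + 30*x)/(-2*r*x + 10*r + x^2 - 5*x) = (-4*r*x + 24*r + x^2 - 6*x)/(-2*r + x)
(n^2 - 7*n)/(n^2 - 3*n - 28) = n/(n + 4)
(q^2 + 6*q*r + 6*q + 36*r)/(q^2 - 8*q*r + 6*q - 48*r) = (q + 6*r)/(q - 8*r)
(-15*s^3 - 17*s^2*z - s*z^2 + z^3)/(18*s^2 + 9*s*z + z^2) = (-5*s^2 - 4*s*z + z^2)/(6*s + z)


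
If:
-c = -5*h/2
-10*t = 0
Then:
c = 5*h/2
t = 0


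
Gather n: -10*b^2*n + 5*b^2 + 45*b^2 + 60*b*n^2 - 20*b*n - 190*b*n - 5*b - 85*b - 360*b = 50*b^2 + 60*b*n^2 - 450*b + n*(-10*b^2 - 210*b)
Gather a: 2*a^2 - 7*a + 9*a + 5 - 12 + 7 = 2*a^2 + 2*a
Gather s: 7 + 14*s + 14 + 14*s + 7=28*s + 28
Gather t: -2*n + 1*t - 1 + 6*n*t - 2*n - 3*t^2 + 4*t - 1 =-4*n - 3*t^2 + t*(6*n + 5) - 2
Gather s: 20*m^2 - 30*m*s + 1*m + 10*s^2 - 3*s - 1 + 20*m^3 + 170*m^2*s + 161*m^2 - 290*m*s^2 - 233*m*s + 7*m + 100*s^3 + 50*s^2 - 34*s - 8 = 20*m^3 + 181*m^2 + 8*m + 100*s^3 + s^2*(60 - 290*m) + s*(170*m^2 - 263*m - 37) - 9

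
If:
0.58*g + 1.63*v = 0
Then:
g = -2.81034482758621*v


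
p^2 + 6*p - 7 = (p - 1)*(p + 7)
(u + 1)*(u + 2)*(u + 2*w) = u^3 + 2*u^2*w + 3*u^2 + 6*u*w + 2*u + 4*w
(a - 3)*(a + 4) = a^2 + a - 12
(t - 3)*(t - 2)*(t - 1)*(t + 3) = t^4 - 3*t^3 - 7*t^2 + 27*t - 18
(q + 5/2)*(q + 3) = q^2 + 11*q/2 + 15/2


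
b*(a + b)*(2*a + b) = 2*a^2*b + 3*a*b^2 + b^3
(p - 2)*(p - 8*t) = p^2 - 8*p*t - 2*p + 16*t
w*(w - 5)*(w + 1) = w^3 - 4*w^2 - 5*w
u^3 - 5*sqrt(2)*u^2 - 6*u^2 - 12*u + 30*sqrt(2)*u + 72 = (u - 6)*(u - 6*sqrt(2))*(u + sqrt(2))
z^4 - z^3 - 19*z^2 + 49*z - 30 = (z - 3)*(z - 2)*(z - 1)*(z + 5)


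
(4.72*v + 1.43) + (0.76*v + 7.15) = 5.48*v + 8.58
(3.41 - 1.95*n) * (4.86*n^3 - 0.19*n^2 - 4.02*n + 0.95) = -9.477*n^4 + 16.9431*n^3 + 7.1911*n^2 - 15.5607*n + 3.2395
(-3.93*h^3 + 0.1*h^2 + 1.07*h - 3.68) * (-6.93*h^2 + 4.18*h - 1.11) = 27.2349*h^5 - 17.1204*h^4 - 2.6348*h^3 + 29.864*h^2 - 16.5701*h + 4.0848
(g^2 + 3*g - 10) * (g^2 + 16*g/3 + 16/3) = g^4 + 25*g^3/3 + 34*g^2/3 - 112*g/3 - 160/3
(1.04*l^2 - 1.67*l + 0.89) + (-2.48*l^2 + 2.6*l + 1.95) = -1.44*l^2 + 0.93*l + 2.84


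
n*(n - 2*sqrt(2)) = n^2 - 2*sqrt(2)*n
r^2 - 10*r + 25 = (r - 5)^2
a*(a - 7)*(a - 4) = a^3 - 11*a^2 + 28*a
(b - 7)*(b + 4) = b^2 - 3*b - 28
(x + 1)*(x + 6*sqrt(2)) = x^2 + x + 6*sqrt(2)*x + 6*sqrt(2)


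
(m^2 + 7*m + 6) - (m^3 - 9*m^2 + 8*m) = -m^3 + 10*m^2 - m + 6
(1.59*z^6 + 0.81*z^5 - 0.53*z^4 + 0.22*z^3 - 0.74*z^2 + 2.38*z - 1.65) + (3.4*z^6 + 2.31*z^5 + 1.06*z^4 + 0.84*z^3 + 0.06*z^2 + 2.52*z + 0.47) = 4.99*z^6 + 3.12*z^5 + 0.53*z^4 + 1.06*z^3 - 0.68*z^2 + 4.9*z - 1.18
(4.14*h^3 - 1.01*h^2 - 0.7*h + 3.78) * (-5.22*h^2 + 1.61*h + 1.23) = -21.6108*h^5 + 11.9376*h^4 + 7.1201*h^3 - 22.1009*h^2 + 5.2248*h + 4.6494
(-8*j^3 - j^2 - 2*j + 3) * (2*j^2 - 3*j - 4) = -16*j^5 + 22*j^4 + 31*j^3 + 16*j^2 - j - 12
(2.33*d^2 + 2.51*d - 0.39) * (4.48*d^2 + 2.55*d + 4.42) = 10.4384*d^4 + 17.1863*d^3 + 14.9519*d^2 + 10.0997*d - 1.7238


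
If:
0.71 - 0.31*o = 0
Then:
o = 2.29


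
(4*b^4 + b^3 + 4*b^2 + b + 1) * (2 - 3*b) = -12*b^5 + 5*b^4 - 10*b^3 + 5*b^2 - b + 2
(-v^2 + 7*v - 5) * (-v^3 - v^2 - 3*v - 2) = v^5 - 6*v^4 + v^3 - 14*v^2 + v + 10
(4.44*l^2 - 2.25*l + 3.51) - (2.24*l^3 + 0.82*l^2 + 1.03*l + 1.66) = -2.24*l^3 + 3.62*l^2 - 3.28*l + 1.85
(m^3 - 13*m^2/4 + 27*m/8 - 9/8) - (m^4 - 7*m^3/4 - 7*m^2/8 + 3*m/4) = -m^4 + 11*m^3/4 - 19*m^2/8 + 21*m/8 - 9/8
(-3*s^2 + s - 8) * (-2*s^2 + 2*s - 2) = 6*s^4 - 8*s^3 + 24*s^2 - 18*s + 16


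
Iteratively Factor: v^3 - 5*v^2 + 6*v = (v)*(v^2 - 5*v + 6) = v*(v - 3)*(v - 2)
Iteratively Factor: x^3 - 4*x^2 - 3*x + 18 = (x - 3)*(x^2 - x - 6) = (x - 3)^2*(x + 2)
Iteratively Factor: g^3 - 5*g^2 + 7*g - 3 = (g - 3)*(g^2 - 2*g + 1) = (g - 3)*(g - 1)*(g - 1)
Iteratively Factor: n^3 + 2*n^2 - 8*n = (n)*(n^2 + 2*n - 8) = n*(n + 4)*(n - 2)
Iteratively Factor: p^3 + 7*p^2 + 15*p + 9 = (p + 3)*(p^2 + 4*p + 3) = (p + 1)*(p + 3)*(p + 3)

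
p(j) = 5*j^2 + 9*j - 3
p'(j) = 10*j + 9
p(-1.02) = -6.98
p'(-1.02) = -1.20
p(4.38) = 132.34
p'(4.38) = 52.80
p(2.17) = 40.07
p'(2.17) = 30.70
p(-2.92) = 13.35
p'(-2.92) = -20.20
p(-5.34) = 91.52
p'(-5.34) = -44.40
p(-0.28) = -5.13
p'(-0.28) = 6.20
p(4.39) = 132.87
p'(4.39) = 52.90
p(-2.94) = 13.76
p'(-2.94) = -20.40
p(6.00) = 231.00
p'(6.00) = 69.00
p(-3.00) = 15.00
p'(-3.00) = -21.00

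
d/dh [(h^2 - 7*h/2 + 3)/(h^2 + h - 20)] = (9*h^2 - 92*h + 134)/(2*(h^4 + 2*h^3 - 39*h^2 - 40*h + 400))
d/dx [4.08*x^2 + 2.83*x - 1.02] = 8.16*x + 2.83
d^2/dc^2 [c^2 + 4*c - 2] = 2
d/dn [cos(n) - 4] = -sin(n)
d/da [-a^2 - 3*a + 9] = -2*a - 3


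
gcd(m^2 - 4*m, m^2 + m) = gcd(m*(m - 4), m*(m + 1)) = m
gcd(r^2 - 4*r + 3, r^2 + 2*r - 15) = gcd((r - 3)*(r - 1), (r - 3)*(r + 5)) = r - 3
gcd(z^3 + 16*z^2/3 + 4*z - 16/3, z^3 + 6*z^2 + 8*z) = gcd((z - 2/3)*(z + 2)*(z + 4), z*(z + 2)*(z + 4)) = z^2 + 6*z + 8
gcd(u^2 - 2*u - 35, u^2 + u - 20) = u + 5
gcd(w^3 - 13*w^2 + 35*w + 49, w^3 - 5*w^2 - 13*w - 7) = w^2 - 6*w - 7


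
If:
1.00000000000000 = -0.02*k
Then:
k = -50.00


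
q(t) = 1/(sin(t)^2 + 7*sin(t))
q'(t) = (-2*sin(t)*cos(t) - 7*cos(t))/(sin(t)^2 + 7*sin(t))^2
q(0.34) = 0.41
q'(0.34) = -1.21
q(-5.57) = 0.20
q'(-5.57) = -0.25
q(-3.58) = 0.32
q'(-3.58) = 0.72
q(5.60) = -0.25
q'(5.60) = -0.28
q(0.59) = 0.24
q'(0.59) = -0.38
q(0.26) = 0.54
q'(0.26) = -2.09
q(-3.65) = 0.27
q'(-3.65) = 0.52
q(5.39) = -0.21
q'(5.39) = -0.15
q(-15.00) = -0.24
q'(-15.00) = 0.25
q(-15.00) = -0.24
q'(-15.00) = 0.25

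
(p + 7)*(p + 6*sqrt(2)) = p^2 + 7*p + 6*sqrt(2)*p + 42*sqrt(2)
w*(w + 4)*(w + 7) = w^3 + 11*w^2 + 28*w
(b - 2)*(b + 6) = b^2 + 4*b - 12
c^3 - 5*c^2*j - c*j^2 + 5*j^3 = (c - 5*j)*(c - j)*(c + j)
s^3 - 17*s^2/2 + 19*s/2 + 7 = (s - 7)*(s - 2)*(s + 1/2)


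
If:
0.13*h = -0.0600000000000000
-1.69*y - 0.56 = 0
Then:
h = -0.46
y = -0.33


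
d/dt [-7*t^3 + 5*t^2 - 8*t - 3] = -21*t^2 + 10*t - 8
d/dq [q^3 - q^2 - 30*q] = 3*q^2 - 2*q - 30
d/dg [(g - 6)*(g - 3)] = 2*g - 9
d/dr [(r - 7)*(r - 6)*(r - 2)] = 3*r^2 - 30*r + 68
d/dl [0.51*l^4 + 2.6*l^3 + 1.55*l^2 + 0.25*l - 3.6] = 2.04*l^3 + 7.8*l^2 + 3.1*l + 0.25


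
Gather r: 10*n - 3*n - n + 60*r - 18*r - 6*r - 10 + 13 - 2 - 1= 6*n + 36*r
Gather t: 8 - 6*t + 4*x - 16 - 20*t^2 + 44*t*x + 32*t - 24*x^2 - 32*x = -20*t^2 + t*(44*x + 26) - 24*x^2 - 28*x - 8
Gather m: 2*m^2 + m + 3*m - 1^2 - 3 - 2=2*m^2 + 4*m - 6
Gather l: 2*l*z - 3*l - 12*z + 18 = l*(2*z - 3) - 12*z + 18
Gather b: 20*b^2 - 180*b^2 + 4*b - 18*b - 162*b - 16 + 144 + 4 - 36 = -160*b^2 - 176*b + 96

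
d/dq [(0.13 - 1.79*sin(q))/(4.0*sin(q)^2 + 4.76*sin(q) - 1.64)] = (7.16*sin(q)^2 - 1.04*sin(q) + 2.3168)*cos(q)/(16.0*sin(q)^4 + 38.08*sin(q)^3 + 9.5376*sin(q)^2 - 15.6128*sin(q) + 2.6896)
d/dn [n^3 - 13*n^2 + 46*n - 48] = 3*n^2 - 26*n + 46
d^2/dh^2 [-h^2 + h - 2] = -2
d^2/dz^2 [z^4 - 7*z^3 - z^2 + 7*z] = 12*z^2 - 42*z - 2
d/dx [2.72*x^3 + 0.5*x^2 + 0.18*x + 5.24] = 8.16*x^2 + 1.0*x + 0.18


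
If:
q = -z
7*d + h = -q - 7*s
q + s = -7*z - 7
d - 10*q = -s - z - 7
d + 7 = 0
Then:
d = -7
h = 791/5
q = -7/5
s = -77/5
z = 7/5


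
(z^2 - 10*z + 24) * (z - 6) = z^3 - 16*z^2 + 84*z - 144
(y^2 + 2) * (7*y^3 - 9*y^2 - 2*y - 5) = 7*y^5 - 9*y^4 + 12*y^3 - 23*y^2 - 4*y - 10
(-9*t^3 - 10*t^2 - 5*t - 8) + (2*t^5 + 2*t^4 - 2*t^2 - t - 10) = 2*t^5 + 2*t^4 - 9*t^3 - 12*t^2 - 6*t - 18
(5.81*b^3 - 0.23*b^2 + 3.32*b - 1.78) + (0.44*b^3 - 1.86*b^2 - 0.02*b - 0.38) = 6.25*b^3 - 2.09*b^2 + 3.3*b - 2.16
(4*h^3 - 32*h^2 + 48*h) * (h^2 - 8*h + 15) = 4*h^5 - 64*h^4 + 364*h^3 - 864*h^2 + 720*h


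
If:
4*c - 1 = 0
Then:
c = 1/4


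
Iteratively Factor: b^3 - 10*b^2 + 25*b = (b - 5)*(b^2 - 5*b) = (b - 5)^2*(b)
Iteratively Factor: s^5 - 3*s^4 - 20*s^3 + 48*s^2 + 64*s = (s + 1)*(s^4 - 4*s^3 - 16*s^2 + 64*s) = (s + 1)*(s + 4)*(s^3 - 8*s^2 + 16*s) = s*(s + 1)*(s + 4)*(s^2 - 8*s + 16) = s*(s - 4)*(s + 1)*(s + 4)*(s - 4)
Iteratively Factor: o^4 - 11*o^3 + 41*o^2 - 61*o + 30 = (o - 2)*(o^3 - 9*o^2 + 23*o - 15) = (o - 3)*(o - 2)*(o^2 - 6*o + 5) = (o - 3)*(o - 2)*(o - 1)*(o - 5)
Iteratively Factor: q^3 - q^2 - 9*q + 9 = (q - 3)*(q^2 + 2*q - 3) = (q - 3)*(q + 3)*(q - 1)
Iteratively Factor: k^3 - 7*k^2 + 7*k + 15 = (k - 3)*(k^2 - 4*k - 5) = (k - 3)*(k + 1)*(k - 5)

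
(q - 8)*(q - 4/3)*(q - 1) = q^3 - 31*q^2/3 + 20*q - 32/3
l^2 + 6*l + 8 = (l + 2)*(l + 4)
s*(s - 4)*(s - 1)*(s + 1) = s^4 - 4*s^3 - s^2 + 4*s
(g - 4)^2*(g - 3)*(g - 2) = g^4 - 13*g^3 + 62*g^2 - 128*g + 96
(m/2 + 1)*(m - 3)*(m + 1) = m^3/2 - 7*m/2 - 3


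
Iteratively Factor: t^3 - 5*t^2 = (t)*(t^2 - 5*t) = t*(t - 5)*(t)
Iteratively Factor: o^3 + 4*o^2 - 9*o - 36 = (o + 3)*(o^2 + o - 12) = (o + 3)*(o + 4)*(o - 3)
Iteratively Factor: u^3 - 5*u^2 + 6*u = (u - 2)*(u^2 - 3*u) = (u - 3)*(u - 2)*(u)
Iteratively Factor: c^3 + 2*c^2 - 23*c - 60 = (c + 4)*(c^2 - 2*c - 15) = (c - 5)*(c + 4)*(c + 3)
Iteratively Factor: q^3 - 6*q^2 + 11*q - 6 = (q - 2)*(q^2 - 4*q + 3) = (q - 2)*(q - 1)*(q - 3)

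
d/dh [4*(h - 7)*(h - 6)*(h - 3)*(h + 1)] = 16*h^3 - 180*h^2 + 520*h - 180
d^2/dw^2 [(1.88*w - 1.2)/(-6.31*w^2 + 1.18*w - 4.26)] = (-(1.88*w - 1.2)*(12.62*w - 1.18)*(25.24*w - 2.36) + (71.1768*w - 19.5808)*(6.31*w^2 - 1.18*w + 4.26))/(6.31*w^2 - 1.18*w + 4.26)^3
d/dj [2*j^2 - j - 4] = 4*j - 1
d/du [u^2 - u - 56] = 2*u - 1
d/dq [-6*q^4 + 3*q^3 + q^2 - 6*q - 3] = -24*q^3 + 9*q^2 + 2*q - 6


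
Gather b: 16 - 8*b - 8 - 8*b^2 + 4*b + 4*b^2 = -4*b^2 - 4*b + 8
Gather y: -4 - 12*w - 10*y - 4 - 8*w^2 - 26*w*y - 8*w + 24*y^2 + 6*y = -8*w^2 - 20*w + 24*y^2 + y*(-26*w - 4) - 8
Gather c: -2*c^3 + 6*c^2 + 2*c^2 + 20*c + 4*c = -2*c^3 + 8*c^2 + 24*c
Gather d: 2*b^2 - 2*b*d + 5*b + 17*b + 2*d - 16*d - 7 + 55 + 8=2*b^2 + 22*b + d*(-2*b - 14) + 56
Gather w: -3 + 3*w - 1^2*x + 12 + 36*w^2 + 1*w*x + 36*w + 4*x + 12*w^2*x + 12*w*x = w^2*(12*x + 36) + w*(13*x + 39) + 3*x + 9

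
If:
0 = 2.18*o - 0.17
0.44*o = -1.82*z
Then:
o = 0.08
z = -0.02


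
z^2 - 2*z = z*(z - 2)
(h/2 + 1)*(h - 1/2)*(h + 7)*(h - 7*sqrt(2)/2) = h^4/2 - 7*sqrt(2)*h^3/4 + 17*h^3/4 - 119*sqrt(2)*h^2/8 + 19*h^2/4 - 133*sqrt(2)*h/8 - 7*h/2 + 49*sqrt(2)/4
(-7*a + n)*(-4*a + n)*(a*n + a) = 28*a^3*n + 28*a^3 - 11*a^2*n^2 - 11*a^2*n + a*n^3 + a*n^2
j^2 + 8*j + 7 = (j + 1)*(j + 7)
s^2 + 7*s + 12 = (s + 3)*(s + 4)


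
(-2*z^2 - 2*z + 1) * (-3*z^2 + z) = 6*z^4 + 4*z^3 - 5*z^2 + z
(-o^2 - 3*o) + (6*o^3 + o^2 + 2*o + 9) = 6*o^3 - o + 9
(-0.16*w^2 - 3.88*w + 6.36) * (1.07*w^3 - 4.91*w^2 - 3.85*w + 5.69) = -0.1712*w^5 - 3.366*w^4 + 26.472*w^3 - 17.2*w^2 - 46.5632*w + 36.1884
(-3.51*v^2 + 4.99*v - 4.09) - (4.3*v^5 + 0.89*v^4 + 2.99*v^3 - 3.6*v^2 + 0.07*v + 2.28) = -4.3*v^5 - 0.89*v^4 - 2.99*v^3 + 0.0900000000000003*v^2 + 4.92*v - 6.37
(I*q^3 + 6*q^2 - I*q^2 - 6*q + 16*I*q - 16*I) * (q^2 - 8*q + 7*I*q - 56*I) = I*q^5 - q^4 - 9*I*q^4 + 9*q^3 + 66*I*q^3 - 120*q^2 - 522*I*q^2 + 1008*q + 464*I*q - 896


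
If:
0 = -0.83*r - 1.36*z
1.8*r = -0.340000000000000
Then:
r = -0.19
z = 0.12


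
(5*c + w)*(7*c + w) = 35*c^2 + 12*c*w + w^2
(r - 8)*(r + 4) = r^2 - 4*r - 32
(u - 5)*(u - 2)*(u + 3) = u^3 - 4*u^2 - 11*u + 30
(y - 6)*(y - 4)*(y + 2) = y^3 - 8*y^2 + 4*y + 48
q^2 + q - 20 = (q - 4)*(q + 5)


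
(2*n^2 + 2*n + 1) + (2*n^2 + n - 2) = 4*n^2 + 3*n - 1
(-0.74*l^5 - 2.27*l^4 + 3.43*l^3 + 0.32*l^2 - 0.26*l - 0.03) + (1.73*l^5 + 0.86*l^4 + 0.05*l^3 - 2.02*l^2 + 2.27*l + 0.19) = 0.99*l^5 - 1.41*l^4 + 3.48*l^3 - 1.7*l^2 + 2.01*l + 0.16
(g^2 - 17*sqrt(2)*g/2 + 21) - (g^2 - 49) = -17*sqrt(2)*g/2 + 70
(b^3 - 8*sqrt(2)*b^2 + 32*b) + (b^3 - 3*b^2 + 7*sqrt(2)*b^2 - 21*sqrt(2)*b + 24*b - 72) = 2*b^3 - 3*b^2 - sqrt(2)*b^2 - 21*sqrt(2)*b + 56*b - 72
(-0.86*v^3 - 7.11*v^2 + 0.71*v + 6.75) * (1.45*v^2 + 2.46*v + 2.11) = -1.247*v^5 - 12.4251*v^4 - 18.2757*v^3 - 3.468*v^2 + 18.1031*v + 14.2425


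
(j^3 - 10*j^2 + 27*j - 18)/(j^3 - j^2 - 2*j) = (-j^3 + 10*j^2 - 27*j + 18)/(j*(-j^2 + j + 2))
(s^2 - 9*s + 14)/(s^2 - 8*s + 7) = (s - 2)/(s - 1)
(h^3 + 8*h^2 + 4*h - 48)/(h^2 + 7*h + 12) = (h^2 + 4*h - 12)/(h + 3)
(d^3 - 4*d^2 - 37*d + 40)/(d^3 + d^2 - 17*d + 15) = (d - 8)/(d - 3)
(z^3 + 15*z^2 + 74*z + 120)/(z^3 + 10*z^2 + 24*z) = (z + 5)/z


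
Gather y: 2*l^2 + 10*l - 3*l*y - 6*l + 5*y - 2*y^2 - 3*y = 2*l^2 + 4*l - 2*y^2 + y*(2 - 3*l)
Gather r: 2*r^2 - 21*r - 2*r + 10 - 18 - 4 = 2*r^2 - 23*r - 12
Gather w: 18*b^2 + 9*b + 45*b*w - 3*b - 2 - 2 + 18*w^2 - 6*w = 18*b^2 + 6*b + 18*w^2 + w*(45*b - 6) - 4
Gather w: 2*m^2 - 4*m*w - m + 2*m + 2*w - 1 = 2*m^2 + m + w*(2 - 4*m) - 1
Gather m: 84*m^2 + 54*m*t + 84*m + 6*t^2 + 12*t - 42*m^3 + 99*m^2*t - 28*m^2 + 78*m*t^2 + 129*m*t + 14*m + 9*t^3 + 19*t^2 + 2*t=-42*m^3 + m^2*(99*t + 56) + m*(78*t^2 + 183*t + 98) + 9*t^3 + 25*t^2 + 14*t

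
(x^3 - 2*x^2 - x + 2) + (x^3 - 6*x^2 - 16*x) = 2*x^3 - 8*x^2 - 17*x + 2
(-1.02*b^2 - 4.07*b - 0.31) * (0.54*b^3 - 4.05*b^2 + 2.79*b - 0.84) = -0.5508*b^5 + 1.9332*b^4 + 13.4703*b^3 - 9.243*b^2 + 2.5539*b + 0.2604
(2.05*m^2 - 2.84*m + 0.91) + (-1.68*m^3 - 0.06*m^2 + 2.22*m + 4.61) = -1.68*m^3 + 1.99*m^2 - 0.62*m + 5.52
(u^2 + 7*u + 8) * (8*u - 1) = 8*u^3 + 55*u^2 + 57*u - 8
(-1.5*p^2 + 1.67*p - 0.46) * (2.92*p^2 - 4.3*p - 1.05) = -4.38*p^4 + 11.3264*p^3 - 6.9492*p^2 + 0.2245*p + 0.483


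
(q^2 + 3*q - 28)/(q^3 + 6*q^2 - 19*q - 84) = 1/(q + 3)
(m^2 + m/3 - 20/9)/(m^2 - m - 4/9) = (3*m + 5)/(3*m + 1)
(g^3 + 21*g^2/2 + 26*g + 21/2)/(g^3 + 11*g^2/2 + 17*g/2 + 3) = (g + 7)/(g + 2)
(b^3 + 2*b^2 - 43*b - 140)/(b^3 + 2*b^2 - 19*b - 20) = (b^2 - 3*b - 28)/(b^2 - 3*b - 4)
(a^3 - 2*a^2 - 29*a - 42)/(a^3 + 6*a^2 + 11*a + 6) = (a - 7)/(a + 1)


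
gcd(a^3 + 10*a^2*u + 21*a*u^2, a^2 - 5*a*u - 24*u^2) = a + 3*u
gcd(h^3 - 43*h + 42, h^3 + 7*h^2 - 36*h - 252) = h^2 + h - 42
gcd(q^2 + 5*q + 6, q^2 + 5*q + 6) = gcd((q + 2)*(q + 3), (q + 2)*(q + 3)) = q^2 + 5*q + 6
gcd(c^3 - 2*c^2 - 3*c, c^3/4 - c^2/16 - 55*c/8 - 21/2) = 1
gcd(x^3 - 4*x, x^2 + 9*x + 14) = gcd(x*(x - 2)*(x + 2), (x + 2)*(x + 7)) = x + 2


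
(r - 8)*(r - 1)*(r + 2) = r^3 - 7*r^2 - 10*r + 16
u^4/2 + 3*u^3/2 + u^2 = u^2*(u/2 + 1/2)*(u + 2)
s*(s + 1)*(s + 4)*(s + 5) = s^4 + 10*s^3 + 29*s^2 + 20*s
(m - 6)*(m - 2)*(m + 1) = m^3 - 7*m^2 + 4*m + 12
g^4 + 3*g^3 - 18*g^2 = g^2*(g - 3)*(g + 6)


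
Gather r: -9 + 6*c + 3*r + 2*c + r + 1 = 8*c + 4*r - 8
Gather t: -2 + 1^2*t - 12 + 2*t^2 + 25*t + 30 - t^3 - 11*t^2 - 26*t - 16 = -t^3 - 9*t^2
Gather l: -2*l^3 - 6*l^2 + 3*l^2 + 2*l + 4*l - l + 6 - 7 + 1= -2*l^3 - 3*l^2 + 5*l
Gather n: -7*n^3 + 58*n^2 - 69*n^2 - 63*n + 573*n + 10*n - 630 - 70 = -7*n^3 - 11*n^2 + 520*n - 700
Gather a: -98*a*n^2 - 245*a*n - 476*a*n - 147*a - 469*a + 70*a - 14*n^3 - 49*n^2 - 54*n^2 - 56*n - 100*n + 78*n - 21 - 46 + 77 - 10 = a*(-98*n^2 - 721*n - 546) - 14*n^3 - 103*n^2 - 78*n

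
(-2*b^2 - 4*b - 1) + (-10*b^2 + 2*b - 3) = -12*b^2 - 2*b - 4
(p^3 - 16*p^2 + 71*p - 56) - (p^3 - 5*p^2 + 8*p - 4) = -11*p^2 + 63*p - 52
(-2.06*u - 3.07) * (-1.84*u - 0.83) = 3.7904*u^2 + 7.3586*u + 2.5481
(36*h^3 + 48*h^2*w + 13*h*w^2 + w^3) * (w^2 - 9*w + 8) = 36*h^3*w^2 - 324*h^3*w + 288*h^3 + 48*h^2*w^3 - 432*h^2*w^2 + 384*h^2*w + 13*h*w^4 - 117*h*w^3 + 104*h*w^2 + w^5 - 9*w^4 + 8*w^3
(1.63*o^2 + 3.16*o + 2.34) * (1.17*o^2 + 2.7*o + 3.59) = 1.9071*o^4 + 8.0982*o^3 + 17.1215*o^2 + 17.6624*o + 8.4006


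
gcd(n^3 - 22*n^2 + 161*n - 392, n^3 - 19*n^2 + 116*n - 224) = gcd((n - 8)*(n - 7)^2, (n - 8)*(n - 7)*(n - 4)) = n^2 - 15*n + 56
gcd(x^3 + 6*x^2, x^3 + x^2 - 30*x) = x^2 + 6*x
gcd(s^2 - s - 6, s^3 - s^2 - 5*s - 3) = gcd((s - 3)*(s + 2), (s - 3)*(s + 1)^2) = s - 3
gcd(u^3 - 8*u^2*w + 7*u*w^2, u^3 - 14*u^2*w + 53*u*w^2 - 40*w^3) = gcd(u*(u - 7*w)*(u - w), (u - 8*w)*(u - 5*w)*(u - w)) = u - w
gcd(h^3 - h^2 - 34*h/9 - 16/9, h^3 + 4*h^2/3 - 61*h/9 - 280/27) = h - 8/3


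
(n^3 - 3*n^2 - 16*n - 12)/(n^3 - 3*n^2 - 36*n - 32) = (n^2 - 4*n - 12)/(n^2 - 4*n - 32)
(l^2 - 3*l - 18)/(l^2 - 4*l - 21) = (l - 6)/(l - 7)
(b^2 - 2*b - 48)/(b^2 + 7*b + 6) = (b - 8)/(b + 1)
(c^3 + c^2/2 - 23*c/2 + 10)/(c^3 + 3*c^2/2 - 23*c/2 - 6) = (2*c^2 - 7*c + 5)/(2*c^2 - 5*c - 3)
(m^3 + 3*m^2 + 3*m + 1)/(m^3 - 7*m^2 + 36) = (m^3 + 3*m^2 + 3*m + 1)/(m^3 - 7*m^2 + 36)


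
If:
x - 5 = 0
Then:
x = 5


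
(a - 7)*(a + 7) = a^2 - 49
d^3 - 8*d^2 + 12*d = d*(d - 6)*(d - 2)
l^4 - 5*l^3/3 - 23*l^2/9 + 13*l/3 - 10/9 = (l - 2)*(l - 1)*(l - 1/3)*(l + 5/3)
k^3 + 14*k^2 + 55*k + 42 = (k + 1)*(k + 6)*(k + 7)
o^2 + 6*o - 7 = (o - 1)*(o + 7)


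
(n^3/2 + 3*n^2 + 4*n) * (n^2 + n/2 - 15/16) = n^5/2 + 13*n^4/4 + 161*n^3/32 - 13*n^2/16 - 15*n/4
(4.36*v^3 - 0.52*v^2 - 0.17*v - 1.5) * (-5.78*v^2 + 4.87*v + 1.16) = -25.2008*v^5 + 24.2388*v^4 + 3.5078*v^3 + 7.2389*v^2 - 7.5022*v - 1.74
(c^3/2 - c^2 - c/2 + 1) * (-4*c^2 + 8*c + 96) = -2*c^5 + 8*c^4 + 42*c^3 - 104*c^2 - 40*c + 96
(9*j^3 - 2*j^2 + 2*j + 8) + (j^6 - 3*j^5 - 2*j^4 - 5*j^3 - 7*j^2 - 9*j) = j^6 - 3*j^5 - 2*j^4 + 4*j^3 - 9*j^2 - 7*j + 8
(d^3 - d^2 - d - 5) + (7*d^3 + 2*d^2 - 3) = 8*d^3 + d^2 - d - 8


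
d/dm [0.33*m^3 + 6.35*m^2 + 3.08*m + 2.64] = 0.99*m^2 + 12.7*m + 3.08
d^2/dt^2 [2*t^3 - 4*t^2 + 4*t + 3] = 12*t - 8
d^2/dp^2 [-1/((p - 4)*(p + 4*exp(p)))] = 2*(2*(p - 4)^2*(p + 4*exp(p))*exp(p) - (p - 4)^2*(4*exp(p) + 1)^2 - (p - 4)*(p + 4*exp(p))*(4*exp(p) + 1) - (p + 4*exp(p))^2)/((p - 4)^3*(p + 4*exp(p))^3)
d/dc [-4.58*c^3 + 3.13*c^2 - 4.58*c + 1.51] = -13.74*c^2 + 6.26*c - 4.58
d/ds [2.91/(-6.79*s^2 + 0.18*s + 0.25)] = (39.5178*s - 0.5238)/(-6.79*s^2 + 0.18*s + 0.25)^2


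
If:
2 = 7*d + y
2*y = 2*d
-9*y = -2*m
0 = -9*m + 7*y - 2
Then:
No Solution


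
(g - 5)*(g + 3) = g^2 - 2*g - 15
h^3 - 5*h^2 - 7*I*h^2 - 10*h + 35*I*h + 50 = (h - 5)*(h - 5*I)*(h - 2*I)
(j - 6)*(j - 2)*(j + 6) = j^3 - 2*j^2 - 36*j + 72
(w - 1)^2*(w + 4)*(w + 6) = w^4 + 8*w^3 + 5*w^2 - 38*w + 24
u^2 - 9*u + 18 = (u - 6)*(u - 3)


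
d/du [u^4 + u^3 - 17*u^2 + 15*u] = 4*u^3 + 3*u^2 - 34*u + 15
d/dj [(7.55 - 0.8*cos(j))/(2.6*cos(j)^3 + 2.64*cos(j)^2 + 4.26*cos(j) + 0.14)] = (-4.16*cos(j)^3 + 56.778*cos(j)^2 + 39.864*cos(j) + 32.275)*sin(j)/(6.76*cos(j)^6 + 13.728*cos(j)^5 + 29.1216*cos(j)^4 + 23.2208*cos(j)^3 + 18.8868*cos(j)^2 + 1.1928*cos(j) + 0.0196)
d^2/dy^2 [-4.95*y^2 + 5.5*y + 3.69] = -9.90000000000000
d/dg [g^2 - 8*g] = 2*g - 8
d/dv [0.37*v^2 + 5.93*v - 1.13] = 0.74*v + 5.93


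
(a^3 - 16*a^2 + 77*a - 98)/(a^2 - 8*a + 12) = (a^2 - 14*a + 49)/(a - 6)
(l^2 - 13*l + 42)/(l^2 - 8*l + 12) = (l - 7)/(l - 2)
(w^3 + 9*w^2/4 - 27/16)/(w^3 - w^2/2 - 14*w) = (-16*w^3 - 36*w^2 + 27)/(8*w*(-2*w^2 + w + 28))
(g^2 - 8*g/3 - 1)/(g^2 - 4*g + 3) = (g + 1/3)/(g - 1)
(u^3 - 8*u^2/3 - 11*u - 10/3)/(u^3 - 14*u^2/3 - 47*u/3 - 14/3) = (u - 5)/(u - 7)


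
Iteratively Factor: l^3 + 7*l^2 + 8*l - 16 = (l + 4)*(l^2 + 3*l - 4) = (l - 1)*(l + 4)*(l + 4)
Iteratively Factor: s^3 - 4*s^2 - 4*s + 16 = (s - 4)*(s^2 - 4) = (s - 4)*(s - 2)*(s + 2)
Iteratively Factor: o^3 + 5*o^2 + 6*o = (o + 3)*(o^2 + 2*o) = (o + 2)*(o + 3)*(o)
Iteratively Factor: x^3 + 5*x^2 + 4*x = (x + 4)*(x^2 + x) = x*(x + 4)*(x + 1)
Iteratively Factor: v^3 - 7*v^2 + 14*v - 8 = (v - 4)*(v^2 - 3*v + 2) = (v - 4)*(v - 1)*(v - 2)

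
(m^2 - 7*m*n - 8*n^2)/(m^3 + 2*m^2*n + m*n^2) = (m - 8*n)/(m*(m + n))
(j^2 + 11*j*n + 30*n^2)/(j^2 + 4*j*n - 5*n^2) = (j + 6*n)/(j - n)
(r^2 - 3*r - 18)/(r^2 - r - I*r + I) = (r^2 - 3*r - 18)/(r^2 - r - I*r + I)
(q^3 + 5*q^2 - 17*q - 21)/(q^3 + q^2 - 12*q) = (q^2 + 8*q + 7)/(q*(q + 4))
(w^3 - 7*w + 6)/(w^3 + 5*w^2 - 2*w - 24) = (w - 1)/(w + 4)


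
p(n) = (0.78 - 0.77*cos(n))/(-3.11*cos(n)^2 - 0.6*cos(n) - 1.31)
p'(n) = (0.78 - 0.77*cos(n))*(-6.22*sin(n)*cos(n) - 0.6*sin(n))/(-3.11*cos(n)^2 - 0.6*cos(n) - 1.31)^2 + 0.77*sin(n)/(-3.11*cos(n)^2 - 0.6*cos(n) - 1.31) = (2.3947*cos(n)^2 - 4.8516*cos(n) - 1.4767)*sin(n)/(9.6721*cos(n)^4 + 3.732*cos(n)^3 + 8.5082*cos(n)^2 + 1.572*cos(n) + 1.7161)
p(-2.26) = -0.58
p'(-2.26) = -0.42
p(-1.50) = -0.53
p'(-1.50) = 0.96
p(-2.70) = -0.45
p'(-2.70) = -0.19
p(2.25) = -0.58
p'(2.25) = 0.42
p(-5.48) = -0.08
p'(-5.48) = -0.26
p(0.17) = -0.00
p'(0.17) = -0.03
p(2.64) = -0.46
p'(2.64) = 0.22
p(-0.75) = -0.06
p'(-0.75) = 0.22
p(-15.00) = -0.52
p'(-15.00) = -0.33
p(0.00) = -0.00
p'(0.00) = 0.00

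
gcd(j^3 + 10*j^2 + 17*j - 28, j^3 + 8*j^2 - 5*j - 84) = j^2 + 11*j + 28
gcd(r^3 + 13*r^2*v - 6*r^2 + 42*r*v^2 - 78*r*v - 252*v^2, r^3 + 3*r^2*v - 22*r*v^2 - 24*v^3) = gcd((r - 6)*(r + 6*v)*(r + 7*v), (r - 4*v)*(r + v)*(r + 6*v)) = r + 6*v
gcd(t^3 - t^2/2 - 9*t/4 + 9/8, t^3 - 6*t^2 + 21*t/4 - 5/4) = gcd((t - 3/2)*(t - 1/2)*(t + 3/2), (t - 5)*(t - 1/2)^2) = t - 1/2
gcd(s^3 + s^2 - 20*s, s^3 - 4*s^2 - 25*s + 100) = s^2 + s - 20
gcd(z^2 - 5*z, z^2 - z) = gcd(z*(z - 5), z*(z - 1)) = z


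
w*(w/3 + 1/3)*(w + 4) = w^3/3 + 5*w^2/3 + 4*w/3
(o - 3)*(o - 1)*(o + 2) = o^3 - 2*o^2 - 5*o + 6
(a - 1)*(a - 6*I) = a^2 - a - 6*I*a + 6*I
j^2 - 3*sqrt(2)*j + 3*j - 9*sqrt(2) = (j + 3)*(j - 3*sqrt(2))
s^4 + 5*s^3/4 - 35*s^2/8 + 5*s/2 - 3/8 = (s - 1)*(s - 1/2)*(s - 1/4)*(s + 3)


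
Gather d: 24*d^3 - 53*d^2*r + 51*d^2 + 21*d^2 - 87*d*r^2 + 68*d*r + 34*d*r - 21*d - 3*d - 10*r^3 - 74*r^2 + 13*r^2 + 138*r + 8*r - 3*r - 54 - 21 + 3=24*d^3 + d^2*(72 - 53*r) + d*(-87*r^2 + 102*r - 24) - 10*r^3 - 61*r^2 + 143*r - 72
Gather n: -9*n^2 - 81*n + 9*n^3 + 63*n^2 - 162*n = 9*n^3 + 54*n^2 - 243*n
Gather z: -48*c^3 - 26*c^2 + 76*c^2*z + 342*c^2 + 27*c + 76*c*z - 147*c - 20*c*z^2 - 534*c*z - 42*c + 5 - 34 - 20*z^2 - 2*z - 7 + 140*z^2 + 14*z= -48*c^3 + 316*c^2 - 162*c + z^2*(120 - 20*c) + z*(76*c^2 - 458*c + 12) - 36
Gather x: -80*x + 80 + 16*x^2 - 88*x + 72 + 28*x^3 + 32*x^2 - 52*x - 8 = 28*x^3 + 48*x^2 - 220*x + 144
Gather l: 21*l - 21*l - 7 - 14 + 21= 0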